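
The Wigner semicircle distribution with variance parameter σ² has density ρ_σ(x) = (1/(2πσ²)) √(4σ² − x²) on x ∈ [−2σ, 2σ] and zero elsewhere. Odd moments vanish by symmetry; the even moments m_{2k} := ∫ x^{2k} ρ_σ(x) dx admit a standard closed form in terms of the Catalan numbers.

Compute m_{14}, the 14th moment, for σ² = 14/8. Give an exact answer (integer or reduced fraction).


By the scaled semicircle moment identity, m_{2k} = σ^{2k} · C_k with k = 7.
C_7 = (1/(k+1)) · C(2k, k) = (1/8) · C(14, 7) = (1/8) · 3432 = 429.
σ^{2k} = (σ²)^k = (14/8)^7 = 823543/16384.

Therefore m_{14} = σ^{14} · C_7 = (823543/16384) · 429 = 353299947/16384.


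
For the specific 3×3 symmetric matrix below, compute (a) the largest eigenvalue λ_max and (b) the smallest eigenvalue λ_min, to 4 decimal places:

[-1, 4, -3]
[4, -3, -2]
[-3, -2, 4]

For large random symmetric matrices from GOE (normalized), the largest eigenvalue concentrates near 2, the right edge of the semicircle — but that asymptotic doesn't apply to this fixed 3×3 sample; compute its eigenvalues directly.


Since M is real symmetric, all three eigenvalues are real; they are the roots of det(λI − M) = λ³ − (tr M) λ² + s λ − det M, where s is the sum of the principal 2×2 minors.
tr M = -1 + (-3) + 4 = 0.
s = ((-1)·(-3) − 4²) + ((-1)·4 − (-3)²) + ((-3)·4 − (-2)²) = -13 + (-13) + (-16) = -42.
det M (expand along row 1) = (-1)·(-16) − 4·10 + (-3)·(-17) = 27.
Characteristic polynomial: λ³ − 42λ − 27 = 0.
Substitute λ = y + (tr M)/3 = y + 0.000000 to remove the quadratic term: y³ + p·y + q = 0 with p = s − (tr M)²/3 = -42.000000 and q = −2(tr M)³/27 + (tr M)·s/3 − det M = -27.000000.
Three real roots ⇒ use the trigonometric (Viète) form: r = 2√(−p/3) = 7.483315, φ = arccos(3q/(p·r)) = arccos(0.257716) = 1.310139 rad.
y_k = r·cos(φ/3 − 2πk/3) for k = 0, 1, 2 gives y = 6.780983, -0.649377, -6.131605.
λ_k = y_k + 0.000000 gives λ = 6.7810, -0.6494, -6.1316 (check: the sum is 0.0000 = tr M).

Hence λ_max = 6.7810 and λ_min = -6.1316.


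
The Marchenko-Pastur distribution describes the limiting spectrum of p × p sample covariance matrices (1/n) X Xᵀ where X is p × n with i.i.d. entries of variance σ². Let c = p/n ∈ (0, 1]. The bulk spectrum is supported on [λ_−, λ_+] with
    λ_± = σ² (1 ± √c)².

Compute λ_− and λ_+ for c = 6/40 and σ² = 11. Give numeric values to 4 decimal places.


c = 6/40 = 0.150000; √c = 0.387298.
λ_− = σ² (1 − √c)² = 11 · (1 − 0.387298)² = 11 · (0.612702)² = 4.129437.
λ_+ = σ² (1 + √c)² = 11 · (1 + 0.387298)² = 11 · (1.387298)² = 21.170563.

Rounded to 4 decimal places: λ_− ≈ 4.1294, λ_+ ≈ 21.1706.


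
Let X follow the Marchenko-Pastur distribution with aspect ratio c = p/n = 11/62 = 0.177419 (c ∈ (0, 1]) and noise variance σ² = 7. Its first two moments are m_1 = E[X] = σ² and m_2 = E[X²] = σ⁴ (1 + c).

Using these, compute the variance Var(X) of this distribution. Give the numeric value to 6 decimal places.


m_1 = E[X] = σ² = 7, so m_1² = 49.
m_2 = E[X²] = σ⁴ (1 + c) = 49 · (1 + 0.177419) = 49 · 1.177419 = 57.693548.
(Note m_2 − m_1² simplifies to c · σ⁴ = 0.177419 · 49.)

Var(X) = m_2 − m_1² = 57.693548 − 49 = 8.693548.


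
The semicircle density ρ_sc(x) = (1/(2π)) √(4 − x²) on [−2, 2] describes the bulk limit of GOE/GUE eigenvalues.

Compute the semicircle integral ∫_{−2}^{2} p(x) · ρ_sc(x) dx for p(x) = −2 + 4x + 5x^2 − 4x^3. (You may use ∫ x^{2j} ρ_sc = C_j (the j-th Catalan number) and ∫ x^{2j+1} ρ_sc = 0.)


Write p(x) = Σ a_i x^i, split into monomials and integrate each against ρ_sc separately.
Using ∫ x^{2j} ρ_sc = C_j = (1/(j+1)) C(2j, j) (Catalan numbers) and ∫ x^{2j+1} ρ_sc = 0 (odd monomials vanish by symmetry):
  i = 0 (even): a_0 · C_{0} = -2 · 1 = -2
  i = 1 (odd): ∫ x^1 ρ_sc = 0 (vanishes)
  i = 2 (even): a_2 · C_{1} = 5 · 1 = 5
  i = 3 (odd): ∫ x^3 ρ_sc = 0 (vanishes)

Summing the contributions: ∫_{−2}^{2} p(x) ρ_sc(x) dx = (-2) + 5 = 3.


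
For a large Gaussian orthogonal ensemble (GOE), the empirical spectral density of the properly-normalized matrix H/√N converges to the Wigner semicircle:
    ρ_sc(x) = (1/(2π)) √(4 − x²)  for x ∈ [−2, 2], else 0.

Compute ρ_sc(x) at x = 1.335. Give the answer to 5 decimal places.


ρ_sc(x) = (1/(2π)) √(4 − x²). With x = 1.335:
  4 − x² = 4 − (1.335)² = 4 − 1.782225 = 2.217775.
  √(4 − x²) = 1.489220.
  1/(2π) = 0.159155.
  ρ_sc(1.335) = 0.159155 · 1.489220 = 0.237017.

Rounded to 5 decimal places: ρ_sc(1.335) ≈ 0.23702.


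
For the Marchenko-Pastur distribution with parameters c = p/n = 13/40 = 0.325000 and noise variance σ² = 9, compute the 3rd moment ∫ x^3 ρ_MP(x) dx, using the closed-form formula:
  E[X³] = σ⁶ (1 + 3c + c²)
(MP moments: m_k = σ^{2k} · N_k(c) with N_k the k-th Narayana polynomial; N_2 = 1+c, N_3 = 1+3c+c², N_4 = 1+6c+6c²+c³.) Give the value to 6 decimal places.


E[X³] = σ⁶ (1 + 3c + c²) (third MP moment). With σ² = 9 (so σ⁶ = 729) and c = 13/40 = 0.325000: E[X³] = 729 · (1 + 3·0.325000 + (0.325000)²) = 729 · 2.080625.

So E[X^3] = 1516.775625.


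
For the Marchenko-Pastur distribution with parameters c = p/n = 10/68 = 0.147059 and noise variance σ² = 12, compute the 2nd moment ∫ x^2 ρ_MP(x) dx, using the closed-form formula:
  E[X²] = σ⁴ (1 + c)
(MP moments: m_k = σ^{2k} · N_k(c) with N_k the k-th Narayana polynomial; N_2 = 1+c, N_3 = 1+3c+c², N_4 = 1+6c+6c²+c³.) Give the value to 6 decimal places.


E[X²] = σ⁴ (1 + c) (second MP moment). With σ² = 12 (so σ⁴ = 144) and c = 10/68 = 0.147059: E[X²] = 144 · (1 + 0.147059) = 144 · 1.147059.

So E[X^2] = 165.176471.


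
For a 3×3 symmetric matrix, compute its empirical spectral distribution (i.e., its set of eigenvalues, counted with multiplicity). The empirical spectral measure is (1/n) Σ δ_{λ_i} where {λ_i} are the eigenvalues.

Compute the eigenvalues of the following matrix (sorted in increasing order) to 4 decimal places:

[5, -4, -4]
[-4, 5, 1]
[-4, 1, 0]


Since M is real symmetric, all three eigenvalues are real; they are the roots of det(λI − M) = λ³ − (tr M) λ² + s λ − det M, where s is the sum of the principal 2×2 minors.
tr M = 5 + 5 + 0 = 10.
s = (5·5 − (-4)²) + (5·0 − (-4)²) + (5·0 − 1²) = 9 + (-16) + (-1) = -8.
det M (expand along row 1) = 5·(-1) − (-4)·4 + (-4)·16 = -53.
Characteristic polynomial: λ³ − 10λ² − 8λ + 53 = 0.
Substitute λ = y + (tr M)/3 = y + 3.333333 to remove the quadratic term: y³ + p·y + q = 0 with p = s − (tr M)²/3 = -41.333333 and q = −2(tr M)³/27 + (tr M)·s/3 − det M = -47.740741.
Three real roots ⇒ use the trigonometric (Viète) form: r = 2√(−p/3) = 7.423686, φ = arccos(3q/(p·r)) = arccos(0.466757) = 1.085177 rad.
y_k = r·cos(φ/3 − 2πk/3) for k = 0, 1, 2 gives y = 6.943281, -1.196455, -5.746826.
λ_k = y_k + 3.333333 gives λ = 10.2766, 2.1369, -2.4135 (check: the sum is 10.0000 = tr M).

Eigenvalues sorted in increasing order: [-2.4135, 2.1369, 10.2766].


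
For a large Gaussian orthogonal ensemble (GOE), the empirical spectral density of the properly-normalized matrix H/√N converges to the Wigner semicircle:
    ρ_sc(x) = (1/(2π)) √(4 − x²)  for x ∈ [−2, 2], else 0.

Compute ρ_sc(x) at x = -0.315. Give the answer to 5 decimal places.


ρ_sc(x) = (1/(2π)) √(4 − x²). With x = -0.315:
  4 − x² = 4 − (-0.315)² = 4 − 0.099225 = 3.900775.
  √(4 − x²) = 1.975038.
  1/(2π) = 0.159155.
  ρ_sc(-0.315) = 0.159155 · 1.975038 = 0.314337.

Rounded to 5 decimal places: ρ_sc(-0.315) ≈ 0.31434.


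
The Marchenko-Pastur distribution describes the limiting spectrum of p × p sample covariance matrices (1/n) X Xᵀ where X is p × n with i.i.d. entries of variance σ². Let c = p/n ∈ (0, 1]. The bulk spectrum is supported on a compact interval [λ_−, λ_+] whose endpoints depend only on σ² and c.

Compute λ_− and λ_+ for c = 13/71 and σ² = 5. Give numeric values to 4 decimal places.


c = 13/71 = 0.183099; √c = 0.427900.
λ_− = σ² (1 − √c)² = 5 · (1 − 0.427900)² = 5 · (0.572100)² = 1.636491.
λ_+ = σ² (1 + √c)² = 5 · (1 + 0.427900)² = 5 · (1.427900)² = 10.194495.

Rounded to 4 decimal places: λ_− ≈ 1.6365, λ_+ ≈ 10.1945.


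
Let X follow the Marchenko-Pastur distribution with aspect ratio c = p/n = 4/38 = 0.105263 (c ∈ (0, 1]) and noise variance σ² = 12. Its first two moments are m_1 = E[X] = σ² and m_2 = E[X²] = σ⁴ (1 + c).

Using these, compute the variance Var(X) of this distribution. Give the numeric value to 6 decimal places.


m_1 = E[X] = σ² = 12, so m_1² = 144.
m_2 = E[X²] = σ⁴ (1 + c) = 144 · (1 + 0.105263) = 144 · 1.105263 = 159.157895.
(Note m_2 − m_1² simplifies to c · σ⁴ = 0.105263 · 144.)

Var(X) = m_2 − m_1² = 159.157895 − 144 = 15.157895.


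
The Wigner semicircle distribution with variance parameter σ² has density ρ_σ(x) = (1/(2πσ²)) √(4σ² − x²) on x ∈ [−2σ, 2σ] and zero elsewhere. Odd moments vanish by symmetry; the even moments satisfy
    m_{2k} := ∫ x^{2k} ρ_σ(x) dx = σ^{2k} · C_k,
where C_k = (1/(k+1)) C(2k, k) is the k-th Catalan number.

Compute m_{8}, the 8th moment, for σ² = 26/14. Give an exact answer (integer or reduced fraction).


By the scaled semicircle moment identity, m_{2k} = σ^{2k} · C_k with k = 4.
C_4 = (1/(k+1)) · C(2k, k) = (1/5) · C(8, 4) = (1/5) · 70 = 14.
σ^{2k} = (σ²)^k = (26/14)^4 = 28561/2401.

Therefore m_{8} = σ^{8} · C_4 = (28561/2401) · 14 = 57122/343.


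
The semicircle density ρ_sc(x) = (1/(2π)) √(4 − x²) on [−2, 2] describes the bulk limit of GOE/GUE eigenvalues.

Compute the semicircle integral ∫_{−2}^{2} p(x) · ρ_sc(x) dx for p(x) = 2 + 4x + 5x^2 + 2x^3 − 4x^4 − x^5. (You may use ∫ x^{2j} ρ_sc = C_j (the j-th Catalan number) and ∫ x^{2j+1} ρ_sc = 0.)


Write p(x) = Σ a_i x^i, split into monomials and integrate each against ρ_sc separately.
Using ∫ x^{2j} ρ_sc = C_j = (1/(j+1)) C(2j, j) (Catalan numbers) and ∫ x^{2j+1} ρ_sc = 0 (odd monomials vanish by symmetry):
  i = 0 (even): a_0 · C_{0} = 2 · 1 = 2
  i = 1 (odd): ∫ x^1 ρ_sc = 0 (vanishes)
  i = 2 (even): a_2 · C_{1} = 5 · 1 = 5
  i = 3 (odd): ∫ x^3 ρ_sc = 0 (vanishes)
  i = 4 (even): a_4 · C_{2} = -4 · 2 = -8
  i = 5 (odd): ∫ x^5 ρ_sc = 0 (vanishes)

Summing the contributions: ∫_{−2}^{2} p(x) ρ_sc(x) dx = 2 + 5 + (-8) = -1.


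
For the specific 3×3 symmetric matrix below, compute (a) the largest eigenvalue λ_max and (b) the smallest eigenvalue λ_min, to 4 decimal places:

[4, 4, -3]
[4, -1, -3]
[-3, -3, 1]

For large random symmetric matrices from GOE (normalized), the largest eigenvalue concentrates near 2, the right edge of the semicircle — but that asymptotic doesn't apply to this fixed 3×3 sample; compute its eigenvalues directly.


Since M is real symmetric, all three eigenvalues are real; they are the roots of det(λI − M) = λ³ − (tr M) λ² + s λ − det M, where s is the sum of the principal 2×2 minors.
tr M = 4 + (-1) + 1 = 4.
s = (4·(-1) − 4²) + (4·1 − (-3)²) + ((-1)·1 − (-3)²) = -20 + (-5) + (-10) = -35.
det M (expand along row 1) = 4·(-10) − 4·(-5) + (-3)·(-15) = 25.
Characteristic polynomial: λ³ − 4λ² − 35λ − 25 = 0.
Substitute λ = y + (tr M)/3 = y + 1.333333 to remove the quadratic term: y³ + p·y + q = 0 with p = s − (tr M)²/3 = -40.333333 and q = −2(tr M)³/27 + (tr M)·s/3 − det M = -76.407407.
Three real roots ⇒ use the trigonometric (Viète) form: r = 2√(−p/3) = 7.333333, φ = arccos(3q/(p·r)) = arccos(0.774981) = 0.684111 rad.
y_k = r·cos(φ/3 − 2πk/3) for k = 0, 1, 2 gives y = 7.143488, -2.136034, -5.007455.
λ_k = y_k + 1.333333 gives λ = 8.4768, -0.8027, -3.6741 (check: the sum is 4.0000 = tr M).

Hence λ_max = 8.4768 and λ_min = -3.6741.


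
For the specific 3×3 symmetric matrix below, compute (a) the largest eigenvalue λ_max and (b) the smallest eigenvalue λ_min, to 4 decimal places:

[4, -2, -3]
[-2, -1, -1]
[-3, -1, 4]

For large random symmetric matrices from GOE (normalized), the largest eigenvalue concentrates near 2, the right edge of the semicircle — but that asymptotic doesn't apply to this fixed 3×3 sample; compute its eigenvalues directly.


Since M is real symmetric, all three eigenvalues are real; they are the roots of det(λI − M) = λ³ − (tr M) λ² + s λ − det M, where s is the sum of the principal 2×2 minors.
tr M = 4 + (-1) + 4 = 7.
s = (4·(-1) − (-2)²) + (4·4 − (-3)²) + ((-1)·4 − (-1)²) = -8 + 7 + (-5) = -6.
det M (expand along row 1) = 4·(-5) − (-2)·(-11) + (-3)·(-1) = -39.
Characteristic polynomial: λ³ − 7λ² − 6λ + 39 = 0.
Substitute λ = y + (tr M)/3 = y + 2.333333 to remove the quadratic term: y³ + p·y + q = 0 with p = s − (tr M)²/3 = -22.333333 and q = −2(tr M)³/27 + (tr M)·s/3 − det M = -0.407407.
Three real roots ⇒ use the trigonometric (Viète) form: r = 2√(−p/3) = 5.456902, φ = arccos(3q/(p·r)) = arccos(0.010029) = 1.560767 rad.
y_k = r·cos(φ/3 − 2πk/3) for k = 0, 1, 2 gives y = 4.734910, -0.018242, -4.716668.
λ_k = y_k + 2.333333 gives λ = 7.0682, 2.3151, -2.3833 (check: the sum is 7.0000 = tr M).

Hence λ_max = 7.0682 and λ_min = -2.3833.


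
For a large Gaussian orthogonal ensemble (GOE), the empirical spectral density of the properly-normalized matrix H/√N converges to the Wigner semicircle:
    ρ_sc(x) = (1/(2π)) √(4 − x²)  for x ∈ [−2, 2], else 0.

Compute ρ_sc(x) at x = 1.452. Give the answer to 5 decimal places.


ρ_sc(x) = (1/(2π)) √(4 − x²). With x = 1.452:
  4 − x² = 4 − (1.452)² = 4 − 2.108304 = 1.891696.
  √(4 − x²) = 1.375389.
  1/(2π) = 0.159155.
  ρ_sc(1.452) = 0.159155 · 1.375389 = 0.218900.

Rounded to 5 decimal places: ρ_sc(1.452) ≈ 0.21890.


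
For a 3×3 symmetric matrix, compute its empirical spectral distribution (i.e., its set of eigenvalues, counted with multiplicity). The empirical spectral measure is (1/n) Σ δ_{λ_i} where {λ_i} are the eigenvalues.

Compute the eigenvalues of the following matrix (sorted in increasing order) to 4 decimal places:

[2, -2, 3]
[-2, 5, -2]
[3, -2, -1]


Since M is real symmetric, all three eigenvalues are real; they are the roots of det(λI − M) = λ³ − (tr M) λ² + s λ − det M, where s is the sum of the principal 2×2 minors.
tr M = 2 + 5 + (-1) = 6.
s = (2·5 − (-2)²) + (2·(-1) − 3²) + (5·(-1) − (-2)²) = 6 + (-11) + (-9) = -14.
det M (expand along row 1) = 2·(-9) − (-2)·8 + 3·(-11) = -35.
Characteristic polynomial: λ³ − 6λ² − 14λ + 35 = 0.
Substitute λ = y + (tr M)/3 = y + 2.000000 to remove the quadratic term: y³ + p·y + q = 0 with p = s − (tr M)²/3 = -26.000000 and q = −2(tr M)³/27 + (tr M)·s/3 − det M = -9.000000.
Three real roots ⇒ use the trigonometric (Viète) form: r = 2√(−p/3) = 5.887841, φ = arccos(3q/(p·r)) = arccos(0.176374) = 1.393495 rad.
y_k = r·cos(φ/3 − 2πk/3) for k = 0, 1, 2 gives y = 5.264003, -0.347772, -4.916231.
λ_k = y_k + 2.000000 gives λ = 7.2640, 1.6522, -2.9162 (check: the sum is 6.0000 = tr M).

Eigenvalues sorted in increasing order: [-2.9162, 1.6522, 7.2640].


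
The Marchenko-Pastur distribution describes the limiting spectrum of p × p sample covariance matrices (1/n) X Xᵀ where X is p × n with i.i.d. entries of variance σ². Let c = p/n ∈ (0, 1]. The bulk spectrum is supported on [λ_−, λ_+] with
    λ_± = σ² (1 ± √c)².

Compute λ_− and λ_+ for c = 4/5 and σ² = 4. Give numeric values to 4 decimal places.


c = 4/5 = 0.800000; √c = 0.894427.
λ_− = σ² (1 − √c)² = 4 · (1 − 0.894427)² = 4 · (0.105573)² = 0.044582.
λ_+ = σ² (1 + √c)² = 4 · (1 + 0.894427)² = 4 · (1.894427)² = 14.355418.

Rounded to 4 decimal places: λ_− ≈ 0.0446, λ_+ ≈ 14.3554.


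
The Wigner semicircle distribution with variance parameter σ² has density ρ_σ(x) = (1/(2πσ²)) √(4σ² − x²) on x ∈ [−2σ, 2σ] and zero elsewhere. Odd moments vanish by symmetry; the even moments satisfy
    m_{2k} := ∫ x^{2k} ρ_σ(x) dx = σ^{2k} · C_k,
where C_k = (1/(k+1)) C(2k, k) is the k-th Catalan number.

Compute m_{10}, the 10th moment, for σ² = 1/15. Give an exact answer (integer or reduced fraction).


By the scaled semicircle moment identity, m_{2k} = σ^{2k} · C_k with k = 5.
C_5 = (1/(k+1)) · C(2k, k) = (1/6) · C(10, 5) = (1/6) · 252 = 42.
σ^{2k} = (σ²)^k = (1/15)^5 = 1/759375.

Therefore m_{10} = σ^{10} · C_5 = (1/759375) · 42 = 14/253125.


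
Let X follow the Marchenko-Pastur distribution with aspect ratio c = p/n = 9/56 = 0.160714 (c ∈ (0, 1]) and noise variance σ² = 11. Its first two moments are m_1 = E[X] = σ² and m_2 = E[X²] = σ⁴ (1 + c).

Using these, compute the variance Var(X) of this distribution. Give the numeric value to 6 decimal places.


m_1 = E[X] = σ² = 11, so m_1² = 121.
m_2 = E[X²] = σ⁴ (1 + c) = 121 · (1 + 0.160714) = 121 · 1.160714 = 140.446429.
(Note m_2 − m_1² simplifies to c · σ⁴ = 0.160714 · 121.)

Var(X) = m_2 − m_1² = 140.446429 − 121 = 19.446429.


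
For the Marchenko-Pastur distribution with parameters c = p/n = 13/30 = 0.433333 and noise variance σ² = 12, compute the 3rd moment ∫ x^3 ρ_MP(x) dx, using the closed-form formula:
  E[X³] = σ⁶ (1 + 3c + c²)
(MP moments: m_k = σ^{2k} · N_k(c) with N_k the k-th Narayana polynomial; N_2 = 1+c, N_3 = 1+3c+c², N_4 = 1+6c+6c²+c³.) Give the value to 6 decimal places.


E[X³] = σ⁶ (1 + 3c + c²) (third MP moment). With σ² = 12 (so σ⁶ = 1728) and c = 13/30 = 0.433333: E[X³] = 1728 · (1 + 3·0.433333 + (0.433333)²) = 1728 · 2.487778.

So E[X^3] = 4298.880000.


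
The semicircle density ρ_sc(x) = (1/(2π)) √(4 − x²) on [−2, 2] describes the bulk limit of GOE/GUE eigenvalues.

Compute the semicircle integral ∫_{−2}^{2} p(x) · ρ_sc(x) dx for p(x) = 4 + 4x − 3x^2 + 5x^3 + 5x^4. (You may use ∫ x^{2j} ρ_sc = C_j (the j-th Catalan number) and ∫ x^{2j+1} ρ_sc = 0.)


Write p(x) = Σ a_i x^i, split into monomials and integrate each against ρ_sc separately.
Using ∫ x^{2j} ρ_sc = C_j = (1/(j+1)) C(2j, j) (Catalan numbers) and ∫ x^{2j+1} ρ_sc = 0 (odd monomials vanish by symmetry):
  i = 0 (even): a_0 · C_{0} = 4 · 1 = 4
  i = 1 (odd): ∫ x^1 ρ_sc = 0 (vanishes)
  i = 2 (even): a_2 · C_{1} = -3 · 1 = -3
  i = 3 (odd): ∫ x^3 ρ_sc = 0 (vanishes)
  i = 4 (even): a_4 · C_{2} = 5 · 2 = 10

Summing the contributions: ∫_{−2}^{2} p(x) ρ_sc(x) dx = 4 + (-3) + 10 = 11.


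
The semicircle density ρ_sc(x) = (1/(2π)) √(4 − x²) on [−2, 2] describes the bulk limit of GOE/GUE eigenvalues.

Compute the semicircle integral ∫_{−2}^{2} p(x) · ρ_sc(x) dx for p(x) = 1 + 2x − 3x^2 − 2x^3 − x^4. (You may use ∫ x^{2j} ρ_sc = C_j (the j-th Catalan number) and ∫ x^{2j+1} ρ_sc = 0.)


Write p(x) = Σ a_i x^i, split into monomials and integrate each against ρ_sc separately.
Using ∫ x^{2j} ρ_sc = C_j = (1/(j+1)) C(2j, j) (Catalan numbers) and ∫ x^{2j+1} ρ_sc = 0 (odd monomials vanish by symmetry):
  i = 0 (even): a_0 · C_{0} = 1 · 1 = 1
  i = 1 (odd): ∫ x^1 ρ_sc = 0 (vanishes)
  i = 2 (even): a_2 · C_{1} = -3 · 1 = -3
  i = 3 (odd): ∫ x^3 ρ_sc = 0 (vanishes)
  i = 4 (even): a_4 · C_{2} = -1 · 2 = -2

Summing the contributions: ∫_{−2}^{2} p(x) ρ_sc(x) dx = 1 + (-3) + (-2) = -4.


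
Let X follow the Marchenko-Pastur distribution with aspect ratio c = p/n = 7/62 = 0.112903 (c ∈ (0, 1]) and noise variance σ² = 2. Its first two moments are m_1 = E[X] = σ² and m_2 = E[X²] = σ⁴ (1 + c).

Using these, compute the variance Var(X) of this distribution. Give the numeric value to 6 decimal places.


m_1 = E[X] = σ² = 2, so m_1² = 4.
m_2 = E[X²] = σ⁴ (1 + c) = 4 · (1 + 0.112903) = 4 · 1.112903 = 4.451613.
(Note m_2 − m_1² simplifies to c · σ⁴ = 0.112903 · 4.)

Var(X) = m_2 − m_1² = 4.451613 − 4 = 0.451613.


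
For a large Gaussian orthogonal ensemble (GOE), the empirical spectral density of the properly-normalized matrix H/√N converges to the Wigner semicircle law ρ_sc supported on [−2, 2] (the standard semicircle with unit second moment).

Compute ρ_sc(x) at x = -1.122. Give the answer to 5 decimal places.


ρ_sc(x) = (1/(2π)) √(4 − x²). With x = -1.122:
  4 − x² = 4 − (-1.122)² = 4 − 1.258884 = 2.741116.
  √(4 − x²) = 1.655632.
  1/(2π) = 0.159155.
  ρ_sc(-1.122) = 0.159155 · 1.655632 = 0.263502.

Rounded to 5 decimal places: ρ_sc(-1.122) ≈ 0.26350.


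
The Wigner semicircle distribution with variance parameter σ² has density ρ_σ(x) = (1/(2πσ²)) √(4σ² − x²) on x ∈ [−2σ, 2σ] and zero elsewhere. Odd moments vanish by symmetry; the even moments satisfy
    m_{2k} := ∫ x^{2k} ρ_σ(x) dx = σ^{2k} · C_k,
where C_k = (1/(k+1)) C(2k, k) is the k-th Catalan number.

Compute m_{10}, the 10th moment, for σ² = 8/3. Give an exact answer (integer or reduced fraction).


By the scaled semicircle moment identity, m_{2k} = σ^{2k} · C_k with k = 5.
C_5 = (1/(k+1)) · C(2k, k) = (1/6) · C(10, 5) = (1/6) · 252 = 42.
σ^{2k} = (σ²)^k = (8/3)^5 = 32768/243.

Therefore m_{10} = σ^{10} · C_5 = (32768/243) · 42 = 458752/81.


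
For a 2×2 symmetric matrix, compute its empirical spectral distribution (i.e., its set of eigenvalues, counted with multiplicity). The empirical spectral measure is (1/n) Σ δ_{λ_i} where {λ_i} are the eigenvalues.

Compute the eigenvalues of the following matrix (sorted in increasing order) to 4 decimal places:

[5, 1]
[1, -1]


Since M is real symmetric, both eigenvalues are real; they are the roots of det(λI − M) = λ² − (tr M) λ + det M.
tr M = 5 + (-1) = 4.
det M = 5·(-1) − 1² = -5 − 1 = -6.
Characteristic polynomial: λ² − 4λ − 6 = 0.
Discriminant Δ = (tr M)² − 4·det M = 16 − (-24) = 40; √Δ = 6.324555.
λ = (tr M ± √Δ)/2 = (4 ± 6.324555)/2, giving (tr M − √Δ)/2 = -1.1623 and (tr M + √Δ)/2 = 5.1623.

Eigenvalues sorted in increasing order: [-1.1623, 5.1623].


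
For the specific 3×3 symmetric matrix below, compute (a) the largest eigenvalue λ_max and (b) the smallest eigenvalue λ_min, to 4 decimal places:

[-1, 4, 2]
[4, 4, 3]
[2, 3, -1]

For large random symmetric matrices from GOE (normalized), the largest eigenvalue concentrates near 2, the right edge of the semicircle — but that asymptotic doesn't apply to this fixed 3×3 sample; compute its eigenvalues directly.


Since M is real symmetric, all three eigenvalues are real; they are the roots of det(λI − M) = λ³ − (tr M) λ² + s λ − det M, where s is the sum of the principal 2×2 minors.
tr M = -1 + 4 + (-1) = 2.
s = ((-1)·4 − 4²) + ((-1)·(-1) − 2²) + (4·(-1) − 3²) = -20 + (-3) + (-13) = -36.
det M (expand along row 1) = (-1)·(-13) − 4·(-10) + 2·4 = 61.
Characteristic polynomial: λ³ − 2λ² − 36λ − 61 = 0.
Substitute λ = y + (tr M)/3 = y + 0.666667 to remove the quadratic term: y³ + p·y + q = 0 with p = s − (tr M)²/3 = -37.333333 and q = −2(tr M)³/27 + (tr M)·s/3 − det M = -85.592593.
Three real roots ⇒ use the trigonometric (Viète) form: r = 2√(−p/3) = 7.055337, φ = arccos(3q/(p·r)) = arccos(0.974861) = 0.224698 rad.
y_k = r·cos(φ/3 − 2πk/3) for k = 0, 1, 2 gives y = 7.035556, -3.060564, -3.974992.
λ_k = y_k + 0.666667 gives λ = 7.7022, -2.3939, -3.3083 (check: the sum is 2.0000 = tr M).

Hence λ_max = 7.7022 and λ_min = -3.3083.


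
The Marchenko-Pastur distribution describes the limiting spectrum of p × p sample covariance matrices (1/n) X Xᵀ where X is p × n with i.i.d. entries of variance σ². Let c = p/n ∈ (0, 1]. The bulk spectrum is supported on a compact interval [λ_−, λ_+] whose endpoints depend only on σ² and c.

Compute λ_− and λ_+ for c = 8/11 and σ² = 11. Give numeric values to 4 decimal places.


c = 8/11 = 0.727273; √c = 0.852803.
λ_− = σ² (1 − √c)² = 11 · (1 − 0.852803)² = 11 · (0.147197)² = 0.238337.
λ_+ = σ² (1 + √c)² = 11 · (1 + 0.852803)² = 11 · (1.852803)² = 37.761663.

Rounded to 4 decimal places: λ_− ≈ 0.2383, λ_+ ≈ 37.7617.


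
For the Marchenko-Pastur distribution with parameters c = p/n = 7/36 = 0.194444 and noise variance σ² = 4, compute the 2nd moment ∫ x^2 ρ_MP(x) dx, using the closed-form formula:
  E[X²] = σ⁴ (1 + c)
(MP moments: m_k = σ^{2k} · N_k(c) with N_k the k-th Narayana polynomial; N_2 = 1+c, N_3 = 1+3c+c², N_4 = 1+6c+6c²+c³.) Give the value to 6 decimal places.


E[X²] = σ⁴ (1 + c) (second MP moment). With σ² = 4 (so σ⁴ = 16) and c = 7/36 = 0.194444: E[X²] = 16 · (1 + 0.194444) = 16 · 1.194444.

So E[X^2] = 19.111111.


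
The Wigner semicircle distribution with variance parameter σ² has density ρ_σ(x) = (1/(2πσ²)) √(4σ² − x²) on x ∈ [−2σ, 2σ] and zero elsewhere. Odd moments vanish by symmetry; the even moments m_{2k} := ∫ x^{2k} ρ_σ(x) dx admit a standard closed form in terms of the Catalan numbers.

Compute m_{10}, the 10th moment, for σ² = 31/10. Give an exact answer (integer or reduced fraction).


By the scaled semicircle moment identity, m_{2k} = σ^{2k} · C_k with k = 5.
C_5 = (1/(k+1)) · C(2k, k) = (1/6) · C(10, 5) = (1/6) · 252 = 42.
σ^{2k} = (σ²)^k = (31/10)^5 = 28629151/100000.

Therefore m_{10} = σ^{10} · C_5 = (28629151/100000) · 42 = 601212171/50000.


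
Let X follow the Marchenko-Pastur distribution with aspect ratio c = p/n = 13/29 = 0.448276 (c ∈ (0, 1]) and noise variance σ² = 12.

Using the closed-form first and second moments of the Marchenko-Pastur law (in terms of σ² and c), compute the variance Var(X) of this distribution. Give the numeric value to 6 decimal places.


Recall the MP moments m_1 = E[X] = σ² and m_2 = E[X²] = σ⁴ (1 + c).
m_1 = E[X] = σ² = 12, so m_1² = 144.
m_2 = E[X²] = σ⁴ (1 + c) = 144 · (1 + 0.448276) = 144 · 1.448276 = 208.551724.
(Note m_2 − m_1² simplifies to c · σ⁴ = 0.448276 · 144.)

Var(X) = m_2 − m_1² = 208.551724 − 144 = 64.551724.


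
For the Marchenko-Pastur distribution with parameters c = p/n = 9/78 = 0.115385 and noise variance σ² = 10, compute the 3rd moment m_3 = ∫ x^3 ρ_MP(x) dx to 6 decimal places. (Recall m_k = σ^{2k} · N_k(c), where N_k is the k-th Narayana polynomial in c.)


E[X³] = σ⁶ (1 + 3c + c²) (third MP moment). With σ² = 10 (so σ⁶ = 1000) and c = 9/78 = 0.115385: E[X³] = 1000 · (1 + 3·0.115385 + (0.115385)²) = 1000 · 1.359467.

So E[X^3] = 1359.467456.


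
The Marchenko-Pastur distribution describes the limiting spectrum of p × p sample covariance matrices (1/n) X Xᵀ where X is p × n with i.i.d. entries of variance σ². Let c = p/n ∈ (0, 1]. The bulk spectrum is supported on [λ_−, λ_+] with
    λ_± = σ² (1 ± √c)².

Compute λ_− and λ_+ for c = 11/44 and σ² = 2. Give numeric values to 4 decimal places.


c = 11/44 = 0.250000; √c = 0.500000.
λ_− = σ² (1 − √c)² = 2 · (1 − 0.500000)² = 2 · (0.500000)² = 0.500000.
λ_+ = σ² (1 + √c)² = 2 · (1 + 0.500000)² = 2 · (1.500000)² = 4.500000.

Rounded to 4 decimal places: λ_− ≈ 0.5000, λ_+ ≈ 4.5000.


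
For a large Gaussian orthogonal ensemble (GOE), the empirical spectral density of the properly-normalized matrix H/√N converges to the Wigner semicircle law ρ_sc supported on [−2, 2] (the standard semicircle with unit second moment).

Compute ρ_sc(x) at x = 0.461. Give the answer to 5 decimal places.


ρ_sc(x) = (1/(2π)) √(4 − x²). With x = 0.461:
  4 − x² = 4 − (0.461)² = 4 − 0.212521 = 3.787479.
  √(4 − x²) = 1.946145.
  1/(2π) = 0.159155.
  ρ_sc(0.461) = 0.159155 · 1.946145 = 0.309739.

Rounded to 5 decimal places: ρ_sc(0.461) ≈ 0.30974.


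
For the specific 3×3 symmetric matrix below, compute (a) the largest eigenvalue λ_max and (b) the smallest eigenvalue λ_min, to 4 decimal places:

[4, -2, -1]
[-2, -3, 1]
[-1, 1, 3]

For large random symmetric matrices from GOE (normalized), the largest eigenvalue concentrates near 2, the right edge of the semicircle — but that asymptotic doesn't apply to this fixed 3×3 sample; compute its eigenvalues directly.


Since M is real symmetric, all three eigenvalues are real; they are the roots of det(λI − M) = λ³ − (tr M) λ² + s λ − det M, where s is the sum of the principal 2×2 minors.
tr M = 4 + (-3) + 3 = 4.
s = (4·(-3) − (-2)²) + (4·3 − (-1)²) + ((-3)·3 − 1²) = -16 + 11 + (-10) = -15.
det M (expand along row 1) = 4·(-10) − (-2)·(-5) + (-1)·(-5) = -45.
Characteristic polynomial: λ³ − 4λ² − 15λ + 45 = 0.
Substitute λ = y + (tr M)/3 = y + 1.333333 to remove the quadratic term: y³ + p·y + q = 0 with p = s − (tr M)²/3 = -20.333333 and q = −2(tr M)³/27 + (tr M)·s/3 − det M = 20.259259.
Three real roots ⇒ use the trigonometric (Viète) form: r = 2√(−p/3) = 5.206833, φ = arccos(3q/(p·r)) = arccos(-0.574067) = 2.182261 rad.
y_k = r·cos(φ/3 − 2πk/3) for k = 0, 1, 2 gives y = 3.888944, 1.053931, -4.942875.
λ_k = y_k + 1.333333 gives λ = 5.2223, 2.3873, -3.6095 (check: the sum is 4.0000 = tr M).

Hence λ_max = 5.2223 and λ_min = -3.6095.


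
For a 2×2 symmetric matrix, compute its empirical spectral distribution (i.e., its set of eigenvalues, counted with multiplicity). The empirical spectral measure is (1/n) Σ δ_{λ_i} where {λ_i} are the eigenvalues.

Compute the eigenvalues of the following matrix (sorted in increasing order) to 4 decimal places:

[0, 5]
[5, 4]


Since M is real symmetric, both eigenvalues are real; they are the roots of det(λI − M) = λ² − (tr M) λ + det M.
tr M = 0 + 4 = 4.
det M = 0·4 − 5² = 0 − 25 = -25.
Characteristic polynomial: λ² − 4λ − 25 = 0.
Discriminant Δ = (tr M)² − 4·det M = 16 − (-100) = 116; √Δ = 10.770330.
λ = (tr M ± √Δ)/2 = (4 ± 10.770330)/2, giving (tr M − √Δ)/2 = -3.3852 and (tr M + √Δ)/2 = 7.3852.

Eigenvalues sorted in increasing order: [-3.3852, 7.3852].


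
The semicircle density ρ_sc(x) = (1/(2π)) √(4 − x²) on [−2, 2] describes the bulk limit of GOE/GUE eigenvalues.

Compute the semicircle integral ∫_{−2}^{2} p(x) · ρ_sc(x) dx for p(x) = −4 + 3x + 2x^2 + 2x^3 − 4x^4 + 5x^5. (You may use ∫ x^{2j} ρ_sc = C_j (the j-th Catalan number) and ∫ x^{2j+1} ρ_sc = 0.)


Write p(x) = Σ a_i x^i, split into monomials and integrate each against ρ_sc separately.
Using ∫ x^{2j} ρ_sc = C_j = (1/(j+1)) C(2j, j) (Catalan numbers) and ∫ x^{2j+1} ρ_sc = 0 (odd monomials vanish by symmetry):
  i = 0 (even): a_0 · C_{0} = -4 · 1 = -4
  i = 1 (odd): ∫ x^1 ρ_sc = 0 (vanishes)
  i = 2 (even): a_2 · C_{1} = 2 · 1 = 2
  i = 3 (odd): ∫ x^3 ρ_sc = 0 (vanishes)
  i = 4 (even): a_4 · C_{2} = -4 · 2 = -8
  i = 5 (odd): ∫ x^5 ρ_sc = 0 (vanishes)

Summing the contributions: ∫_{−2}^{2} p(x) ρ_sc(x) dx = (-4) + 2 + (-8) = -10.


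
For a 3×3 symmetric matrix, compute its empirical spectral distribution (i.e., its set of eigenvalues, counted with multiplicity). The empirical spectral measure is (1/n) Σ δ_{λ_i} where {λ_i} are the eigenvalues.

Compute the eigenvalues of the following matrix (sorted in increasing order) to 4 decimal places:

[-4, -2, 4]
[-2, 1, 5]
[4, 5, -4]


Since M is real symmetric, all three eigenvalues are real; they are the roots of det(λI − M) = λ³ − (tr M) λ² + s λ − det M, where s is the sum of the principal 2×2 minors.
tr M = -4 + 1 + (-4) = -7.
s = ((-4)·1 − (-2)²) + ((-4)·(-4) − 4²) + (1·(-4) − 5²) = -8 + 0 + (-29) = -37.
det M (expand along row 1) = (-4)·(-29) − (-2)·(-12) + 4·(-14) = 36.
Characteristic polynomial: λ³ + 7λ² − 37λ − 36 = 0.
Substitute λ = y + (tr M)/3 = y − 2.333333 to remove the quadratic term: y³ + p·y + q = 0 with p = s − (tr M)²/3 = -53.333333 and q = −2(tr M)³/27 + (tr M)·s/3 − det M = 75.740741.
Three real roots ⇒ use the trigonometric (Viète) form: r = 2√(−p/3) = 8.432740, φ = arccos(3q/(p·r)) = arccos(-0.505223) = 2.100437 rad.
y_k = r·cos(φ/3 − 2πk/3) for k = 0, 1, 2 gives y = 6.448924, 1.481052, -7.929976.
λ_k = y_k − 2.333333 gives λ = 4.1156, -0.8523, -10.2633 (check: the sum is -7.0000 = tr M).

Eigenvalues sorted in increasing order: [-10.2633, -0.8523, 4.1156].


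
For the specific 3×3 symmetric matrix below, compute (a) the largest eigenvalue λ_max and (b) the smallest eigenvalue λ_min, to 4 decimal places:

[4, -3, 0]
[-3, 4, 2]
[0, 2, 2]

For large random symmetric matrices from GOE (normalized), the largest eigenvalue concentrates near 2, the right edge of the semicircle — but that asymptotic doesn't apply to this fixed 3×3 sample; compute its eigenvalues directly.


Since M is real symmetric, all three eigenvalues are real; they are the roots of det(λI − M) = λ³ − (tr M) λ² + s λ − det M, where s is the sum of the principal 2×2 minors.
tr M = 4 + 4 + 2 = 10.
s = (4·4 − (-3)²) + (4·2 − 0²) + (4·2 − 2²) = 7 + 8 + 4 = 19.
det M (expand along row 1) = 4·4 − (-3)·(-6) + 0·(-6) = -2.
Characteristic polynomial: λ³ − 10λ² + 19λ + 2 = 0.
Substitute λ = y + (tr M)/3 = y + 3.333333 to remove the quadratic term: y³ + p·y + q = 0 with p = s − (tr M)²/3 = -14.333333 and q = −2(tr M)³/27 + (tr M)·s/3 − det M = -8.740741.
Three real roots ⇒ use the trigonometric (Viète) form: r = 2√(−p/3) = 4.371626, φ = arccos(3q/(p·r)) = arccos(0.418484) = 1.139020 rad.
y_k = r·cos(φ/3 − 2πk/3) for k = 0, 1, 2 gives y = 4.060303, -0.627018, -3.433286.
λ_k = y_k + 3.333333 gives λ = 7.3936, 2.7063, -0.1000 (check: the sum is 10.0000 = tr M).

Hence λ_max = 7.3936 and λ_min = -0.1000.


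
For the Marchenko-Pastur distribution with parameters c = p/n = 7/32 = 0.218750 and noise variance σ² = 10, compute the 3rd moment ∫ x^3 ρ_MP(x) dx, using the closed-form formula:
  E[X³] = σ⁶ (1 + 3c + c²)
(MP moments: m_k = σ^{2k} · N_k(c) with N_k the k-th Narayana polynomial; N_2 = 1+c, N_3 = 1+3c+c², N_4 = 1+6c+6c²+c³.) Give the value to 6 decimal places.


E[X³] = σ⁶ (1 + 3c + c²) (third MP moment). With σ² = 10 (so σ⁶ = 1000) and c = 7/32 = 0.218750: E[X³] = 1000 · (1 + 3·0.218750 + (0.218750)²) = 1000 · 1.704102.

So E[X^3] = 1704.101562.


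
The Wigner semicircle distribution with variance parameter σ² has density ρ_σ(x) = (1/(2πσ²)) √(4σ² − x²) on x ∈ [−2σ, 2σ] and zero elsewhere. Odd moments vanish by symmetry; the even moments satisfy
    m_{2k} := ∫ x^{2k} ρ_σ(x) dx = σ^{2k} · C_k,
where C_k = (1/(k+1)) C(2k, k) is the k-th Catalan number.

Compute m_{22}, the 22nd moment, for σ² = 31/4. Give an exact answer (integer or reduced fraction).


By the scaled semicircle moment identity, m_{2k} = σ^{2k} · C_k with k = 11.
C_11 = (1/(k+1)) · C(2k, k) = (1/12) · C(22, 11) = (1/12) · 705432 = 58786.
σ^{2k} = (σ²)^k = (31/4)^11 = 25408476896404831/4194304.

Therefore m_{22} = σ^{22} · C_11 = (25408476896404831/4194304) · 58786 = 746831361416027197583/2097152.


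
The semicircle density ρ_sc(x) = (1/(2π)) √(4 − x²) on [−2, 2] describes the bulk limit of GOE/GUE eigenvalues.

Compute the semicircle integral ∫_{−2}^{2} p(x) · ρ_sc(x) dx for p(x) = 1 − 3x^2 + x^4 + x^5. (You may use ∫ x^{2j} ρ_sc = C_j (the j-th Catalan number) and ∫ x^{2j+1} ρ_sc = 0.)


Write p(x) = Σ a_i x^i, split into monomials and integrate each against ρ_sc separately.
Using ∫ x^{2j} ρ_sc = C_j = (1/(j+1)) C(2j, j) (Catalan numbers) and ∫ x^{2j+1} ρ_sc = 0 (odd monomials vanish by symmetry):
  i = 0 (even): a_0 · C_{0} = 1 · 1 = 1
  i = 2 (even): a_2 · C_{1} = -3 · 1 = -3
  i = 4 (even): a_4 · C_{2} = 1 · 2 = 2
  i = 5 (odd): ∫ x^5 ρ_sc = 0 (vanishes)

Summing the contributions: ∫_{−2}^{2} p(x) ρ_sc(x) dx = 1 + (-3) + 2 = 0.


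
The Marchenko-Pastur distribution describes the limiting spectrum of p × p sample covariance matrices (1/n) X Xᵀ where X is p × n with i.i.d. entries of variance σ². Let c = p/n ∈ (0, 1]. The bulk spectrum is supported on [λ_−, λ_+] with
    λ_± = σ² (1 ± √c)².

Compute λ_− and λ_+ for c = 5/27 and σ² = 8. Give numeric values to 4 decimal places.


c = 5/27 = 0.185185; √c = 0.430331.
λ_− = σ² (1 − √c)² = 8 · (1 − 0.430331)² = 8 · (0.569669)² = 2.596178.
λ_+ = σ² (1 + √c)² = 8 · (1 + 0.430331)² = 8 · (1.430331)² = 16.366785.

Rounded to 4 decimal places: λ_− ≈ 2.5962, λ_+ ≈ 16.3668.


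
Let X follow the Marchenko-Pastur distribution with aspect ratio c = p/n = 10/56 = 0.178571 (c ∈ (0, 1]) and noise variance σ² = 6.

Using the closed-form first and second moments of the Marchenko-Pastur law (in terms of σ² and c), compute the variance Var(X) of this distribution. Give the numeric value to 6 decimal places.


Recall the MP moments m_1 = E[X] = σ² and m_2 = E[X²] = σ⁴ (1 + c).
m_1 = E[X] = σ² = 6, so m_1² = 36.
m_2 = E[X²] = σ⁴ (1 + c) = 36 · (1 + 0.178571) = 36 · 1.178571 = 42.428571.
(Note m_2 − m_1² simplifies to c · σ⁴ = 0.178571 · 36.)

Var(X) = m_2 − m_1² = 42.428571 − 36 = 6.428571.


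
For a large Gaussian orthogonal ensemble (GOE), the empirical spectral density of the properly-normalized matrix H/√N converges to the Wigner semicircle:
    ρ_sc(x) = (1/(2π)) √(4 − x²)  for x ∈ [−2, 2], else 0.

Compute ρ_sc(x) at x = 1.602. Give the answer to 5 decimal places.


ρ_sc(x) = (1/(2π)) √(4 − x²). With x = 1.602:
  4 − x² = 4 − (1.602)² = 4 − 2.566404 = 1.433596.
  √(4 − x²) = 1.197329.
  1/(2π) = 0.159155.
  ρ_sc(1.602) = 0.159155 · 1.197329 = 0.190561.

Rounded to 5 decimal places: ρ_sc(1.602) ≈ 0.19056.


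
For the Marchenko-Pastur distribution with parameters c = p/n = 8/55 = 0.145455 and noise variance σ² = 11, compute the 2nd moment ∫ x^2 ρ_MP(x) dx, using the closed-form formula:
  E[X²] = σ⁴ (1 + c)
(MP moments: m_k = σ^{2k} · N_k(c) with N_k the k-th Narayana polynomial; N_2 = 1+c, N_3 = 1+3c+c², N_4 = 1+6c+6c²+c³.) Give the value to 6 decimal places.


E[X²] = σ⁴ (1 + c) (second MP moment). With σ² = 11 (so σ⁴ = 121) and c = 8/55 = 0.145455: E[X²] = 121 · (1 + 0.145455) = 121 · 1.145455.

So E[X^2] = 138.600000.


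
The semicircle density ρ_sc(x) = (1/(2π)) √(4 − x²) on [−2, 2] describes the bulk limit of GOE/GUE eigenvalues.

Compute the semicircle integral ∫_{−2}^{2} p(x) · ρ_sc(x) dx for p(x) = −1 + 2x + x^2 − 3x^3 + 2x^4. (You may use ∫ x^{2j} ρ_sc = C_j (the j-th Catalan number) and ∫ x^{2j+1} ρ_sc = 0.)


Write p(x) = Σ a_i x^i, split into monomials and integrate each against ρ_sc separately.
Using ∫ x^{2j} ρ_sc = C_j = (1/(j+1)) C(2j, j) (Catalan numbers) and ∫ x^{2j+1} ρ_sc = 0 (odd monomials vanish by symmetry):
  i = 0 (even): a_0 · C_{0} = -1 · 1 = -1
  i = 1 (odd): ∫ x^1 ρ_sc = 0 (vanishes)
  i = 2 (even): a_2 · C_{1} = 1 · 1 = 1
  i = 3 (odd): ∫ x^3 ρ_sc = 0 (vanishes)
  i = 4 (even): a_4 · C_{2} = 2 · 2 = 4

Summing the contributions: ∫_{−2}^{2} p(x) ρ_sc(x) dx = (-1) + 1 + 4 = 4.


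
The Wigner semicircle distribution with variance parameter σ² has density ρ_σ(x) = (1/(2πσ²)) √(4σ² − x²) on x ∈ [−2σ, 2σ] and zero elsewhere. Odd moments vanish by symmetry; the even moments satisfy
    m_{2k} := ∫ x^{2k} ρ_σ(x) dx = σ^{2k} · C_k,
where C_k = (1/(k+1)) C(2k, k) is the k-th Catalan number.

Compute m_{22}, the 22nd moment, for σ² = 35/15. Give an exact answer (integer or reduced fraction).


By the scaled semicircle moment identity, m_{2k} = σ^{2k} · C_k with k = 11.
C_11 = (1/(k+1)) · C(2k, k) = (1/12) · C(22, 11) = (1/12) · 705432 = 58786.
σ^{2k} = (σ²)^k = (35/15)^11 = 1977326743/177147.

Therefore m_{22} = σ^{22} · C_11 = (1977326743/177147) · 58786 = 116239129913998/177147.


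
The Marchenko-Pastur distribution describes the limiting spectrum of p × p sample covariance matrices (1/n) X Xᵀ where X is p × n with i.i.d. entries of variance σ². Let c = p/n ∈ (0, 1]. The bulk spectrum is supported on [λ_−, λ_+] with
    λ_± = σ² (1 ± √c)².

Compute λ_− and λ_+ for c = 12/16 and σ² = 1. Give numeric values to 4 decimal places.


c = 12/16 = 0.750000; √c = 0.866025.
λ_− = σ² (1 − √c)² = 1 · (1 − 0.866025)² = 1 · (0.133975)² = 0.017949.
λ_+ = σ² (1 + √c)² = 1 · (1 + 0.866025)² = 1 · (1.866025)² = 3.482051.

Rounded to 4 decimal places: λ_− ≈ 0.0179, λ_+ ≈ 3.4821.
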